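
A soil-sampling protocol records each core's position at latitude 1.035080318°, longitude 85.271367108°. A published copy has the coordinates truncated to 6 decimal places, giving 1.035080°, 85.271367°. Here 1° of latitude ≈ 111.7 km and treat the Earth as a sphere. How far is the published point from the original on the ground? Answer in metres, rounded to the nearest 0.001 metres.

0.038 metres

The latitude changed by +0.000000318° and the longitude by +0.000000108°.
N–S: 0.000000318° × 111700 m/° = 0.0355206 m.
E–W at 1.03508°: 0.000000108° × 111700 × cos 1.03508° = 0.000000108 × 111700 × 0.9998 ≈ 0.0120616 m.
Combined displacement = (0.0355206² + 0.0120616²)^½ ≈ 0.0375126 m.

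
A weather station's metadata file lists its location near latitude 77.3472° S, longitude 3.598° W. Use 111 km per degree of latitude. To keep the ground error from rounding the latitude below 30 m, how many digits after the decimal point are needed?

One degree of latitude covers 111000 m.
Rounding to N decimal places gives at most 0.5 × 10⁻ᴺ degrees of error, i.e. 0.5 × 10⁻ᴺ × 111000 m.
Setting 55500 × 10⁻ᴺ ≤ 30 gives 10ᴺ ≥ 1850, i.e. N ≥ 3.27.
So 4 decimal places suffice (5.55 m); 3 would allow up to 55.5 m.

4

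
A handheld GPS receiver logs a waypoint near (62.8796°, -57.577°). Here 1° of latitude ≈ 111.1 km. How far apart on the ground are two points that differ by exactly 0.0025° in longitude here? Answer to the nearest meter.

0.0025° of longitude at 62.8796° is 0.0025 × 111100 × cos 62.8796° ≈ 0.0025 × 50646.2 = 126.616 m.

127 meters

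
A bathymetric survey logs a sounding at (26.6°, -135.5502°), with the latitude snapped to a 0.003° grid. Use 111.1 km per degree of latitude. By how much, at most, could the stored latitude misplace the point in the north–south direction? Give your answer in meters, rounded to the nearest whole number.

With a 0.003° grid the true value lies within half a step, ±0.003°/2 = ±0.0015°, of the stored one.
North–south distance: 0.0015° × 111100 m/° = 166.65 m.

167 meters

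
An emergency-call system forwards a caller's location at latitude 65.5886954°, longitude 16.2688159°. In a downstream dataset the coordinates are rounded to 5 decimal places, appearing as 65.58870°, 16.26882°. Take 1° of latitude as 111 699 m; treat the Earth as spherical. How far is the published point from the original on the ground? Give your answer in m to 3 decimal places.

0.548 m

The latitude changed by -0.0000046° and the longitude by -0.0000041°.
N–S: -0.0000046° × 111699 m/° = -0.513815 m.
East–west at this latitude: -0.0000041° × 111699 × cos 65.5887° ≈ -0.0000041 × 46163.4 = -0.18927 m.
Hypotenuse of the two orthogonal shifts: √(0.513815² + 0.18927²) = 0.547567 m.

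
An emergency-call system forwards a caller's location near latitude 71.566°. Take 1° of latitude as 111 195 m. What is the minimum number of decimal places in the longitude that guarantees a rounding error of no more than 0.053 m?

At 71.566° one degree of longitude covers 111195 × cos 71.566° ≈ 111195 × 0.3162 ≈ 35161.2 m.
Rounding to N decimal places gives at most 0.5 × 10⁻ᴺ degrees of error, i.e. 0.5 × 10⁻ᴺ × 35161.2 m.
Need 0.5 × 35161.2 × 10⁻ᴺ ≤ 0.053 → 10⁻ᴺ ≤ 3.015e-06, so N ≥ 5.52.
So 6 decimal places suffice (0.0176 m); 5 would allow up to 0.176 m.

6 decimal places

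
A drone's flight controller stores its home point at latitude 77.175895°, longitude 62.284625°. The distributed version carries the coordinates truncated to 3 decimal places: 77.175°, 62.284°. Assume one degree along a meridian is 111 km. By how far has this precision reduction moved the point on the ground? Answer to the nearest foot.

330 feet

The latitude changed by +0.000895° and the longitude by +0.000625°.
North–south shift: 0.000895 × 111000 = 99.345 m.
East–west at this latitude: 0.000625° × 111000 × cos 77.175° ≈ 0.000625 × 24639.1 = 15.3994 m.
Hypotenuse of the two orthogonal shifts: √(99.345² + 15.3994²) = 100.531 m.
In feet: 100.531 m ÷ 0.3048 ≈ 329.83 ft.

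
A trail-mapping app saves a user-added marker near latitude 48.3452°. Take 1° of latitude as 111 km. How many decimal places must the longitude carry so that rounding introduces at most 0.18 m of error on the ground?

6

At 48.3452° one degree of longitude covers 111000 × cos 48.3452° ≈ 111000 × 0.6646 ≈ 73775.2 m.
With N decimal places the half-ulp bound is 0.5·10⁻ᴺ°, or 0.5·10⁻ᴺ × 73775.2 m on the ground.
Setting 36887.6 × 10⁻ᴺ ≤ 0.18 gives 10ᴺ ≥ 2.049e+05, i.e. N ≥ 5.31.
N = 5 would give 0.369 m (too coarse); N = 6 gives 0.0369 m ≤ 0.18 m.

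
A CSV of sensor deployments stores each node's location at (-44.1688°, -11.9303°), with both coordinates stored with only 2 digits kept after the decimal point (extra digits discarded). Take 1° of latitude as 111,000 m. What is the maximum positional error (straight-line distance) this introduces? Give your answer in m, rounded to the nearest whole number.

Truncating at 2 decimal places can drop up to a full unit in the last place, so each coordinate may be off by as much as 0.01°.
North–south component: 0.01° × 111000 = 1110 m.
E–W at 44.1688°: 0.01° × 111000 × cos 44.1688° = 0.01 × 111000 × 0.7173 ≈ 796.192 m.
Combining orthogonally: (1110² + 796.192²)^½ ≈ 1366.02 m.

1366 m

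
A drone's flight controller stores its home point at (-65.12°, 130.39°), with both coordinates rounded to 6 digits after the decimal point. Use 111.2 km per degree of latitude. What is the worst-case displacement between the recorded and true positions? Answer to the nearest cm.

6 cm

Rounding to 6 decimal places leaves each coordinate within ±5e-07° of the true value.
Latitude error → 5e-07 × 111200 = 0.0556 m along the meridian.
E–W at 65.12°: 5e-07° × 111200 × cos 65.12° = 5e-07 × 111200 × 0.4207 ≈ 0.023392 m.
The two errors are perpendicular, so the maximum displacement is √(0.0556² + 0.023392²) ≈ 0.0603204 m.
That is 0.0603204 m = 6.032 cm.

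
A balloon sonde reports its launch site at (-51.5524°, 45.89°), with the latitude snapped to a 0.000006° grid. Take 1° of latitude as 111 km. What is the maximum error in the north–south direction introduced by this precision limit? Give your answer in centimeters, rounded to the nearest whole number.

33 centimeters

With a 0.000006° grid the true value lies within half a step, ±0.000006°/2 = ±3e-06°, of the stored one.
North–south distance: 3e-06° × 111000 m/° = 0.333 m.
That is 0.333 m = 33.3 cm.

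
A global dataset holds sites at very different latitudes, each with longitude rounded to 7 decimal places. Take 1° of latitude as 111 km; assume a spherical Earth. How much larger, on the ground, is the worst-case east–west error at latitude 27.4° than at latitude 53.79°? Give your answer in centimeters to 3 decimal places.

Rounding to 7 decimal places leaves the longitude within ±5e-08° of the true value.
Error at 27.4° = 5e-08° × 111000 × cos 27.4° ≈ 0.00555 × 0.8878 = 0.0049274 m.
Error at 53.79° = 5e-08° × 111000 × cos 53.79° ≈ 0.00555 × 0.5907 = 0.0032786 m.
Difference: 0.0049274 − 0.0032786 = 0.0016487 m.
That is 0.00164873 m = 0.16487 cm.

0.165 centimeters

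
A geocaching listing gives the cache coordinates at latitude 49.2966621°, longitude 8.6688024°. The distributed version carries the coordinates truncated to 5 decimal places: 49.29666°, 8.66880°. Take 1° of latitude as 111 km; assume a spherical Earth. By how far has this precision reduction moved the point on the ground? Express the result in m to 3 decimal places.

0.291 m

Δlat = 49.2966621 − 49.29666 = +0.0000021°; Δlon = 8.6688024 − 8.66880 = +0.0000024°.
N–S: 0.0000021° × 111000 m/° = 0.2331 m.
E–W at 49.2967°: 0.0000024° × 111000 × cos 49.2967° = 0.0000024 × 111000 × 0.6521 ≈ 0.173731 m.
Hypotenuse of the two orthogonal shifts: √(0.2331² + 0.173731²) = 0.29072 m.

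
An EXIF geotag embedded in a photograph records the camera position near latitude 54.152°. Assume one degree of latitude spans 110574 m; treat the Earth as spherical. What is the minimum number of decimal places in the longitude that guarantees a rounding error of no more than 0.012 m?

7

At 54.152° one degree of longitude covers 110574 × cos 54.152° ≈ 110574 × 0.5856 ≈ 64756.2 m.
Rounding to N decimal places gives at most 0.5 × 10⁻ᴺ degrees of error, i.e. 0.5 × 10⁻ᴺ × 64756.2 m.
Need 0.5 × 64756.2 × 10⁻ᴺ ≤ 0.012 → 10⁻ᴺ ≤ 3.706e-07, so N ≥ 6.43.
So 7 decimal places suffice (0.00324 m); 6 would allow up to 0.0324 m.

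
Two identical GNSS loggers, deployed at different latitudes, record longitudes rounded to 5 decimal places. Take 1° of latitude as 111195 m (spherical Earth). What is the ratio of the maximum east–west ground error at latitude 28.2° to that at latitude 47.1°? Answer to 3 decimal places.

1.295

Rounding to 5 decimal places leaves the longitude within ±5e-06° of the true value.
Error at 28.2° = 5e-06° × 111195 × cos 28.2° ≈ 0.55597 × 0.8813 = 0.48998 m.
At 47.1°: 5e-06° × 111195 × cos 47.1° = 5e-06 × 111195 × 0.6807 ≈ 0.37846 m.
The ratio reduces to cos 28.2° / cos 47.1° = 0.8813/0.6807 ≈ 1.2947.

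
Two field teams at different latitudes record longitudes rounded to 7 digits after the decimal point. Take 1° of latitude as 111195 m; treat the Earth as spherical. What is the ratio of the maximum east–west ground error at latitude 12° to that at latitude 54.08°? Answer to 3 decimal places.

1.667

Rounding to 7 decimal places leaves the longitude within ±5e-08° of the true value.
Error at 12° = 5e-08° × 111195 × cos 12° ≈ 0.0055597 × 0.9781 = 0.0054383 m.
At 54.08°: 5e-08° × 111195 × cos 54.08° = 5e-08 × 111195 × 0.5867 ≈ 0.0032617 m.
The ratio reduces to cos 12° / cos 54.08° = 0.9781/0.5867 ≈ 1.6673.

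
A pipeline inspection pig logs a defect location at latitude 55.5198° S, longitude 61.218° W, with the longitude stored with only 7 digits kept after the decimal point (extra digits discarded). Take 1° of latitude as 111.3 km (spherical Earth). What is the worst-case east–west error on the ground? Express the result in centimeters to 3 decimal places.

Truncating at 7 decimal places can drop up to a full unit in the last place, so the longitude may be off by as much as 1e-07°.
One degree of longitude at 55.5198° is 111300 × cos 55.5198° ≈ 111300 × 0.5661 = 63009.3 m.
So at most 1e-07° × 63009.3 ≈ 0.00630093 m east–west.
That is 0.00630093 m = 0.63009 cm.

0.630 centimeters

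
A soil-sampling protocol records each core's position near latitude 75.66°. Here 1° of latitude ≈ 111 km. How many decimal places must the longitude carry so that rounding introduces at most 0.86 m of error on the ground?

At 75.66° one degree of longitude covers 111000 × cos 75.66° ≈ 111000 × 0.2477 ≈ 27492 m.
Rounding to N decimal places gives at most 0.5 × 10⁻ᴺ degrees of error, i.e. 0.5 × 10⁻ᴺ × 27492 m.
Setting 13746 × 10⁻ᴺ ≤ 0.86 gives 10ᴺ ≥ 1.598e+04, i.e. N ≥ 4.20.
So 5 decimal places suffice (0.137 m); 4 would allow up to 1.37 m.

5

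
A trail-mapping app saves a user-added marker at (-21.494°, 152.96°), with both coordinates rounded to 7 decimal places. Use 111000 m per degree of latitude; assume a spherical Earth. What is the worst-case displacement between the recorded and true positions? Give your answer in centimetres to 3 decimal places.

Rounding to 7 decimal places leaves each coordinate within ±5e-08° of the true value.
Latitude error → 5e-08 × 111000 = 0.00555 m along the meridian.
East–west component at 21.494°: 5e-08° × 111000 × cos 21.494° ≈ 5e-08 × 103281 ≈ 0.00516403 m.
The two errors are perpendicular, so the maximum displacement is √(0.00555² + 0.00516403²) ≈ 0.00758088 m.
That is 0.00758088 m = 0.75809 cm.

0.758 centimetres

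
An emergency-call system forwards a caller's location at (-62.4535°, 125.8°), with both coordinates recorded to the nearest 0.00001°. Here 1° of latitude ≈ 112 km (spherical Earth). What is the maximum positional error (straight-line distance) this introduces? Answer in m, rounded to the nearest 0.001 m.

0.617 m

Rounding to 5 decimal places leaves each coordinate within ±5e-06° of the true value.
North–south component: 5e-06° × 112000 = 0.56 m.
Longitude error → 5e-06 × 112000 × cos 62.4535° = 5e-06 × 112000 × 0.4625 ≈ 0.258982 m.
Combining orthogonally: (0.56² + 0.258982²)^½ ≈ 0.616986 m.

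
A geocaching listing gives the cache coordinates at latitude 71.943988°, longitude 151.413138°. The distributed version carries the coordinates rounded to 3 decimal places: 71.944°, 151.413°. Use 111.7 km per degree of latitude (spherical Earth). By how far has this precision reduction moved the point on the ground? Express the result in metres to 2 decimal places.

Δlat = 71.943988 − 71.944 = -0.000012°; Δlon = 151.413138 − 151.413 = +0.000138°.
North–south shift: -0.000012 × 111700 = -1.3404 m.
E–W at 71.944°: 0.000138° × 111700 × cos 71.944° = 0.000138 × 111700 × 0.3099 ≈ 4.7777 m.
Distance: √(1.3404² + 4.7777²) ≈ 4.96217 m.

4.96 metres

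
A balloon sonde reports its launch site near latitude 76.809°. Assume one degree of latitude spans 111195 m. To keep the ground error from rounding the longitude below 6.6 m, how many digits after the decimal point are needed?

4 decimal places

At 76.809° one degree of longitude covers 111195 × cos 76.809° ≈ 111195 × 0.2282 ≈ 25374.5 m.
Rounding to N decimal places gives at most 0.5 × 10⁻ᴺ degrees of error, i.e. 0.5 × 10⁻ᴺ × 25374.5 m.
Setting 12687.2 × 10⁻ᴺ ≤ 6.6 gives 10ᴺ ≥ 1922, i.e. N ≥ 3.28.
So 4 decimal places suffice (1.27 m); 3 would allow up to 12.7 m.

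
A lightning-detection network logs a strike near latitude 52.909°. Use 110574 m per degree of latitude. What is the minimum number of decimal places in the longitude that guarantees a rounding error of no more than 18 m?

At 52.909° one degree of longitude covers 110574 × cos 52.909° ≈ 110574 × 0.6031 ≈ 66685.3 m.
N decimal places → at most half a unit in the last place, 0.5 × 10⁻ᴺ° = 66685.3/2 × 10⁻ᴺ m.
Setting 33342.6 × 10⁻ᴺ ≤ 18 gives 10ᴺ ≥ 1852, i.e. N ≥ 3.27.
N = 3 would give 33.3 m (too coarse); N = 4 gives 3.33 m ≤ 18 m.

4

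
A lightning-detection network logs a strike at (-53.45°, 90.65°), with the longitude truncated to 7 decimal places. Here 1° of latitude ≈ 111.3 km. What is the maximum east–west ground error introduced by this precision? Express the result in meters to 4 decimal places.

0.0066 meters

Truncating at 7 decimal places can drop up to a full unit in the last place, so the longitude may be off by as much as 1e-07°.
Parallels shrink by cos φ, so at 53.45° a degree of longitude is 111300 × 0.5955 ≈ 66281.8 m.
East–west error: 1e-07° × 66281.8 m/° ≈ 0.00662818 m.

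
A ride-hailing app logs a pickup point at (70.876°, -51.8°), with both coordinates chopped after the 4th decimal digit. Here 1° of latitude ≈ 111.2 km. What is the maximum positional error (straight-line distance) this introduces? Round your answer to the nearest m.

12 m

Truncating at 4 decimal places can drop up to a full unit in the last place, so each coordinate may be off by as much as 0.0001°.
Latitude error → 0.0001 × 111200 = 11.12 m along the meridian.
E–W at 70.876°: 0.0001° × 111200 × cos 70.876° = 0.0001 × 111200 × 0.3276 ≈ 3.64306 m.
Worst case both components are at the extreme and orthogonal: √(11.12² + 3.64306²) ≈ 11.7016 m.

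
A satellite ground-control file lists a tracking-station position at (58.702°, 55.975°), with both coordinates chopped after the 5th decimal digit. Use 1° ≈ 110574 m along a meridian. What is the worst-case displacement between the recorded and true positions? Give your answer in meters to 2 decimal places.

Truncating at 5 decimal places can drop up to a full unit in the last place, so each coordinate may be off by as much as 1e-05°.
N–S: 1e-05° × 110574 m/° = 1.10574 m.
East–west component at 58.702°: 1e-05° × 110574 × cos 58.702° ≈ 1e-05 × 57442 ≈ 0.57442 m.
The two errors are perpendicular, so the maximum displacement is √(1.10574² + 0.57442²) ≈ 1.24604 m.

1.25 meters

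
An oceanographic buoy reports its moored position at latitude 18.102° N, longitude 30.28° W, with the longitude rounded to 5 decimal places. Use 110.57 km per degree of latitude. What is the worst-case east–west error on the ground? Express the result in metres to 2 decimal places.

Rounding to 5 decimal places leaves the longitude within ±5e-06° of the true value.
One degree of longitude at 18.102° is 110570 × cos 18.102° ≈ 110570 × 0.9505 = 105097 m.
Maximum E–W displacement: 5e-06 × 105097 = 0.525487 m.

0.53 metres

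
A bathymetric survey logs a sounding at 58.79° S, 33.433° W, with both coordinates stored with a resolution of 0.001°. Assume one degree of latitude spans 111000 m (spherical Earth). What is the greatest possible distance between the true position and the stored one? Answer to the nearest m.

63 m

With a 0.001° grid the true value lies within half a step, ±0.001°/2 = ±0.0005°, of the stored one.
Latitude error → 0.0005 × 111000 = 55.5 m along the meridian.
East–west component at 58.79°: 0.0005° × 111000 × cos 58.79° ≈ 0.0005 × 57517.6 ≈ 28.7588 m.
Combining orthogonally: (55.5² + 28.7588²)^½ ≈ 62.5085 m.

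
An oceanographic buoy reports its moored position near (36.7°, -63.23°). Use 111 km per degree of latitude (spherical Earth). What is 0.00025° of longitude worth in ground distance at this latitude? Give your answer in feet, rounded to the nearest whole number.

73 feet

At 36.7° a degree of longitude is 111000 × cos 36.7° ≈ 88997.1 m, so 0.00025° corresponds to 22.2493 m.
Converting: 22.2493 m × 3.2808 ft/m ≈ 72.996 ft.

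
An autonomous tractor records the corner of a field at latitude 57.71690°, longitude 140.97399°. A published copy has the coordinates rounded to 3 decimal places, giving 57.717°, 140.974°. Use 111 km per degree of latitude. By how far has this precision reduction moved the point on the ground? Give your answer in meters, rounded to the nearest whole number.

11 meters

The latitude changed by -0.00010° and the longitude by -0.00001°.
North–south shift: -0.00010 × 111000 = -11.1 m.
East–west at this latitude: -0.00001° × 111000 × cos 57.717° ≈ -0.00001 × 59285.3 = -0.592853 m.
Distance: √(11.1² + 0.592853²) ≈ 11.1158 m.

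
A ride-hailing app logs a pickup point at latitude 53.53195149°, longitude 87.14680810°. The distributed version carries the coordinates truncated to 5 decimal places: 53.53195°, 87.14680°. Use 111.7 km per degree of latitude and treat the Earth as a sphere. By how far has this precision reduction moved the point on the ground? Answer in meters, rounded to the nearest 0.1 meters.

0.6 meters

The latitude changed by +0.00000149° and the longitude by +0.00000810°.
N–S: 0.00000149° × 111700 m/° = 0.166433 m.
East–west at this latitude: 0.00000810° × 111700 × cos 53.532° ≈ 0.00000810 × 66391.6 = 0.537772 m.
Combined displacement = (0.166433² + 0.537772²)^½ ≈ 0.562938 m.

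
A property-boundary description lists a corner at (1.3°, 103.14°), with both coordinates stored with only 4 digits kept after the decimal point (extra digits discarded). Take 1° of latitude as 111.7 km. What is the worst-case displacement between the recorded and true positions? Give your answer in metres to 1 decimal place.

15.8 metres

Truncating at 4 decimal places can drop up to a full unit in the last place, so each coordinate may be off by as much as 0.0001°.
Latitude error → 0.0001 × 111700 = 11.17 m along the meridian.
Longitude error → 0.0001 × 111700 × cos 1.3° = 0.0001 × 111700 × 0.9997 ≈ 11.1671 m.
Combining orthogonally: (11.17² + 11.1671²)^½ ≈ 15.7947 m.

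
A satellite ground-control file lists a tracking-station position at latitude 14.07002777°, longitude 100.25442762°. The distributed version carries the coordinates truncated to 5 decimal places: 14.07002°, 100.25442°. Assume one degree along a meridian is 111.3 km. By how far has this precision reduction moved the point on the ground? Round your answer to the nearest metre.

The latitude changed by +0.00000777° and the longitude by +0.00000762°.
North–south shift: 0.00000777 × 111300 = 0.864801 m.
E–W at 14.07°: 0.00000762° × 111300 × cos 14.07° = 0.00000762 × 111300 × 0.9700 ≈ 0.822662 m.
Hypotenuse of the two orthogonal shifts: √(0.864801² + 0.822662²) = 1.19359 m.

1 metres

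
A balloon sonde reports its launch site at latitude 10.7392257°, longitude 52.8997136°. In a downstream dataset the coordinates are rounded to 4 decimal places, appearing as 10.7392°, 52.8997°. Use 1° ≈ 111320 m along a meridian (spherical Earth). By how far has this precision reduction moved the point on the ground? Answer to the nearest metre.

3 metres

The latitude changed by +0.0000257° and the longitude by +0.0000136°.
North–south shift: 0.0000257 × 111320 = 2.86092 m.
E–W at 10.7392°: 0.0000136° × 111320 × cos 10.7392° = 0.0000136 × 111320 × 0.9825 ≈ 1.48744 m.
Combined displacement = (2.86092² + 1.48744²)^½ ≈ 3.22449 m.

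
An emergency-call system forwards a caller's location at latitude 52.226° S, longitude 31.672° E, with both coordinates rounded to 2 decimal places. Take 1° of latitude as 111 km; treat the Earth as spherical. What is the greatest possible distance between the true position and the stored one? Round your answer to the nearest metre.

Rounding to 2 decimal places leaves each coordinate within ±0.005° of the true value.
Latitude error → 0.005 × 111000 = 555 m along the meridian.
E–W at 52.226°: 0.005° × 111000 × cos 52.226° = 0.005 × 111000 × 0.6125 ≈ 339.964 m.
Worst case both components are at the extreme and orthogonal: √(555² + 339.964²) ≈ 650.846 m.

651 metres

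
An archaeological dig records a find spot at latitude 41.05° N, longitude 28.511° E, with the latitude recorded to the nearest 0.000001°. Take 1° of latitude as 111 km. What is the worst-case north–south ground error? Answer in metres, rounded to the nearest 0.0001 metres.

Rounding to 6 decimal places leaves the latitude within ±5e-07° of the true value.
North–south distance: 5e-07° × 111000 m/° = 0.0555 m.

0.0555 metres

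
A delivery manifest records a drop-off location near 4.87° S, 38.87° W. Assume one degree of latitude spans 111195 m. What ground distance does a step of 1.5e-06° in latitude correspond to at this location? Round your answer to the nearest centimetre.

17 centimetres

Along a meridian 1.5e-06° is 1.5e-06 × 111195 = 0.166793 m.
That is 0.166793 m = 16.679 cm.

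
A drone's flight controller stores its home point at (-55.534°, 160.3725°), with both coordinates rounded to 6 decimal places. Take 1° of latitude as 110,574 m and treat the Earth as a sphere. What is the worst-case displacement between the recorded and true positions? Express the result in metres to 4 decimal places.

Rounding to 6 decimal places leaves each coordinate within ±5e-07° of the true value.
N–S: 5e-07° × 110574 m/° = 0.055287 m.
E–W at 55.534°: 5e-07° × 110574 × cos 55.534° = 5e-07 × 110574 × 0.5659 ≈ 0.0312879 m.
Worst case both components are at the extreme and orthogonal: √(0.055287² + 0.0312879²) ≈ 0.0635262 m.

0.0635 metres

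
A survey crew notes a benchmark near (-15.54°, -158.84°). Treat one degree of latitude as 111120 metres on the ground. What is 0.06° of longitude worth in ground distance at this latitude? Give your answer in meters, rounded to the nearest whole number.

6423 meters

At 15.54° a degree of longitude is 111120 × cos 15.54° ≈ 107058 m, so 0.06° corresponds to 6423.47 m.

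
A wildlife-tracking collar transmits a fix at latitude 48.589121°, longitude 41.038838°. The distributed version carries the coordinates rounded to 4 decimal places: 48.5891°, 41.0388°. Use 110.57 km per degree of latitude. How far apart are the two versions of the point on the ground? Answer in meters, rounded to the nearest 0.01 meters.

The latitude changed by +0.000021° and the longitude by +0.000038°.
North–south shift: 0.000021 × 110570 = 2.32197 m.
East–west at this latitude: 0.000038° × 110570 × cos 48.5891° ≈ 0.000038 × 73137 = 2.77921 m.
Distance: √(2.32197² + 2.77921²) ≈ 3.62154 m.

3.62 meters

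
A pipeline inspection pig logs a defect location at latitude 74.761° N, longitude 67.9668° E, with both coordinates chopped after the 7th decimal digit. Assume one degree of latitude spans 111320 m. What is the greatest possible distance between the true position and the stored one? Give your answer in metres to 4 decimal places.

0.0115 metres

Truncating at 7 decimal places can drop up to a full unit in the last place, so each coordinate may be off by as much as 1e-07°.
N–S: 1e-07° × 111320 m/° = 0.011132 m.
East–west component at 74.761°: 1e-07° × 111320 × cos 74.761° ≈ 1e-07 × 29260 ≈ 0.002926 m.
The two errors are perpendicular, so the maximum displacement is √(0.011132² + 0.002926²) ≈ 0.0115101 m.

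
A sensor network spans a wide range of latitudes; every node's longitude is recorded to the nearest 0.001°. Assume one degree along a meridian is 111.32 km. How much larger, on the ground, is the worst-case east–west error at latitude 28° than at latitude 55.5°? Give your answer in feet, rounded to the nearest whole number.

58 feet

Rounding to 3 decimal places leaves the longitude within ±0.0005° of the true value.
Error at 28° = 0.0005° × 111320 × cos 28° ≈ 55.66 × 0.8829 = 49.145 m.
Error at 55.5° = 0.0005° × 111320 × cos 55.5° ≈ 55.66 × 0.5664 = 31.526 m.
Difference: 49.145 − 31.526 = 17.619 m.
In feet: 17.6187 m ÷ 0.3048 ≈ 57.804 ft.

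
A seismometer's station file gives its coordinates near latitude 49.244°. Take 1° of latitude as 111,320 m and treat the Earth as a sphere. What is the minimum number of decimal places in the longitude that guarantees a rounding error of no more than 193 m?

3

At 49.244° one degree of longitude covers 111320 × cos 49.244° ≈ 111320 × 0.6528 ≈ 72674 m.
With N decimal places the half-ulp bound is 0.5·10⁻ᴺ°, or 0.5·10⁻ᴺ × 72674 m on the ground.
Need 0.5 × 72674 × 10⁻ᴺ ≤ 193 → 10⁻ᴺ ≤ 5.311e-03, so N ≥ 2.27.
So 3 decimal places suffice (36.3 m); 2 would allow up to 363 m.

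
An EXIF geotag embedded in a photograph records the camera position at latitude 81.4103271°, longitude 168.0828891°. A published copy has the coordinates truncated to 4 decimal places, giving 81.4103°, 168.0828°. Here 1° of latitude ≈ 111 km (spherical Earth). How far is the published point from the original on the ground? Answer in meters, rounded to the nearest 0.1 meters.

The latitude changed by +0.0000271° and the longitude by +0.0000891°.
North–south shift: 0.0000271 × 111000 = 3.0081 m.
E–W at 81.4103°: 0.0000891° × 111000 × cos 81.4103° = 0.0000891 × 111000 × 0.1494 ≈ 1.47716 m.
Hypotenuse of the two orthogonal shifts: √(3.0081² + 1.47716²) = 3.35122 m.

3.4 meters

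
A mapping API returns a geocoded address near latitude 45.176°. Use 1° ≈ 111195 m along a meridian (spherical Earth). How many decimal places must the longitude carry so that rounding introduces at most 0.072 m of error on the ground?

6 decimal places

At 45.176° one degree of longitude covers 111195 × cos 45.176° ≈ 111195 × 0.7049 ≈ 78384.8 m.
N decimal places → at most half a unit in the last place, 0.5 × 10⁻ᴺ° = 78384.8/2 × 10⁻ᴺ m.
Setting 39192.4 × 10⁻ᴺ ≤ 0.072 gives 10ᴺ ≥ 5.443e+05, i.e. N ≥ 5.74.
So 6 decimal places suffice (0.0392 m); 5 would allow up to 0.392 m.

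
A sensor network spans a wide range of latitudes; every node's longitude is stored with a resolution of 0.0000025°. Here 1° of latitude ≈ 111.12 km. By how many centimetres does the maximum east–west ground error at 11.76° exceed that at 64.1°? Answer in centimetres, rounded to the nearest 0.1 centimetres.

With a 0.0000025° grid the true value lies within half a step, ±0.0000025°/2 = ±1.25e-06°, of the stored one.
Error at 11.76° = 1.25e-06° × 111120 × cos 11.76° ≈ 0.1389 × 0.9790 = 0.13598 m.
At 64.1°: 1.25e-06° × 111120 × cos 64.1° = 1.25e-06 × 111120 × 0.4368 ≈ 0.060672 m.
Difference: 0.13598 − 0.060672 = 0.075313 m.
That is 0.0753127 m = 7.5313 cm.

7.5 centimetres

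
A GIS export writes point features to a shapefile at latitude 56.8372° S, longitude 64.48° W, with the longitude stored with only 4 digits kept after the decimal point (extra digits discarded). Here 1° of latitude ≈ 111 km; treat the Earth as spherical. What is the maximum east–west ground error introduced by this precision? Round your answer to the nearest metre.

6 metres

Truncating at 4 decimal places can drop up to a full unit in the last place, so the longitude may be off by as much as 0.0001°.
Parallels shrink by cos φ, so at 56.8372° a degree of longitude is 111000 × 0.5470 ≈ 60719.2 m.
So at most 0.0001° × 60719.2 ≈ 6.07192 m east–west.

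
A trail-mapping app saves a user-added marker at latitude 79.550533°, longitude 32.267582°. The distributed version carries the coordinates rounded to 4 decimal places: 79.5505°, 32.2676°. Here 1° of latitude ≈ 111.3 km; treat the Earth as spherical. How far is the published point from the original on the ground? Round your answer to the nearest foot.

12 feet

Δlat = 79.550533 − 79.5505 = +0.000033°; Δlon = 32.267582 − 32.2676 = -0.000018°.
N–S: 0.000033° × 111300 m/° = 3.6729 m.
E–W at 79.5505°: -0.000018° × 111300 × cos 79.5505° = -0.000018 × 111300 × 0.1814 ≈ -0.363354 m.
Hypotenuse of the two orthogonal shifts: √(3.6729² + 0.363354²) = 3.69083 m.
Converting: 3.69083 m × 3.2808 ft/m ≈ 12.109 ft.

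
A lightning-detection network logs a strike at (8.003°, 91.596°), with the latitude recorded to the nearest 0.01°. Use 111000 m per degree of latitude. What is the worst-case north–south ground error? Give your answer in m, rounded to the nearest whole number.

Rounding to 2 decimal places leaves the latitude within ±0.005° of the true value.
North–south distance: 0.005° × 111000 m/° = 555 m.

555 m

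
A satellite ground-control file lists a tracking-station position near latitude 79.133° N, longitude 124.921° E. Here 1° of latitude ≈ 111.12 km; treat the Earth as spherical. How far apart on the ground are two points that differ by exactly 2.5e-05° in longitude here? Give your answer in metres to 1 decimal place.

At 79.133° a degree of longitude is 111120 × cos 79.133° ≈ 20949.4 m, so 2.5e-05° corresponds to 0.523736 m.

0.5 metres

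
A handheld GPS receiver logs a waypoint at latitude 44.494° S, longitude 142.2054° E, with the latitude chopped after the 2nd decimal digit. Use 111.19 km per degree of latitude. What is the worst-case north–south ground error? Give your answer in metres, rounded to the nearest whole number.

1112 metres

Truncating at 2 decimal places can drop up to a full unit in the last place, so the latitude may be off by as much as 0.01°.
North–south distance: 0.01° × 111190 m/° = 1111.9 m.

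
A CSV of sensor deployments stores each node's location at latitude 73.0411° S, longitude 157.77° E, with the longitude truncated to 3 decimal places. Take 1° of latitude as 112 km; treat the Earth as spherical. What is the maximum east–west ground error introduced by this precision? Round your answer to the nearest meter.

33 meters

Truncating at 3 decimal places can drop up to a full unit in the last place, so the longitude may be off by as much as 0.001°.
One degree of longitude at 73.0411° is 112000 × cos 73.0411° ≈ 112000 × 0.2917 = 32668.8 m.
So at most 0.001° × 32668.8 ≈ 32.6688 m east–west.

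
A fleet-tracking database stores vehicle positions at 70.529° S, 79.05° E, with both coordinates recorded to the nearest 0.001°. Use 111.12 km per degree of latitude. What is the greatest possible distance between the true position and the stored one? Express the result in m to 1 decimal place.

58.6 m

Rounding to 3 decimal places leaves each coordinate within ±0.0005° of the true value.
North–south component: 0.0005° × 111120 = 55.56 m.
Longitude error → 0.0005 × 111120 × cos 70.529° = 0.0005 × 111120 × 0.3333 ≈ 18.5198 m.
Worst case both components are at the extreme and orthogonal: √(55.56² + 18.5198²) ≈ 58.5653 m.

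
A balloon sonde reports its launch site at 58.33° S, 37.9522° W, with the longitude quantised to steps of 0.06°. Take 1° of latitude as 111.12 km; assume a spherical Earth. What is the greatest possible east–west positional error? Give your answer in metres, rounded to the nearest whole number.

1750 metres

With a 0.06° grid the true value lies within half a step, ±0.06°/2 = ±0.03°, of the stored one.
One degree of longitude at 58.33° is 111120 × cos 58.33° ≈ 111120 × 0.5250 = 58340.9 m.
Maximum E–W displacement: 0.03 × 58340.9 = 1750.23 m.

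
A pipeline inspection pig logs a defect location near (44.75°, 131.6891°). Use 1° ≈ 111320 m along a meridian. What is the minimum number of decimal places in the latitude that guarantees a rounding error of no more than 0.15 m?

One degree of latitude covers 111320 m.
N decimal places → at most half a unit in the last place, 0.5 × 10⁻ᴺ° = 111320/2 × 10⁻ᴺ m.
Setting 55660 × 10⁻ᴺ ≤ 0.15 gives 10ᴺ ≥ 3.711e+05, i.e. N ≥ 5.57.
So 6 decimal places suffice (0.0557 m); 5 would allow up to 0.557 m.

6 decimal places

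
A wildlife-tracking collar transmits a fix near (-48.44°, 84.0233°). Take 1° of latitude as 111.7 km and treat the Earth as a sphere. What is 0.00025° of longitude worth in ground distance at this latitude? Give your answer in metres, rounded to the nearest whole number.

0.00025° of longitude at 48.44° is 0.00025 × 111700 × cos 48.44° ≈ 0.00025 × 74102.2 = 18.5256 m.

19 metres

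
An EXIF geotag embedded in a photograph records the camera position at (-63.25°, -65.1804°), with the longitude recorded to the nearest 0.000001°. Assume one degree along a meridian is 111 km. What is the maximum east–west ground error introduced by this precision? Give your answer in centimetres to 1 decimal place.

2.5 centimetres

Rounding to 6 decimal places leaves the longitude within ±5e-07° of the true value.
At latitude 63.25° a degree of longitude spans 111000 m × cos 63.25° = 111000 × 0.4501 ≈ 49960.9 m.
East–west error: 5e-07° × 49960.9 m/° ≈ 0.0249805 m.
That is 0.0249805 m = 2.498 cm.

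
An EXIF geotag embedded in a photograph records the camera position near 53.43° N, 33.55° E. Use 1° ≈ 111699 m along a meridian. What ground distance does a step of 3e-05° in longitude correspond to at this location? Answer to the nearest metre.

At 53.43° a degree of longitude is 111699 × cos 53.43° ≈ 66550.8 m, so 3e-05° corresponds to 1.99652 m.

2 metres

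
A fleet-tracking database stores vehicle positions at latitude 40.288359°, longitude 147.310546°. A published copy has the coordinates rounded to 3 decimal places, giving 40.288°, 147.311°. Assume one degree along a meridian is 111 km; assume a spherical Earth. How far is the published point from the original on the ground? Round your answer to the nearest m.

55 m

The latitude changed by +0.000359° and the longitude by -0.000454°.
North–south shift: 0.000359 × 111000 = 39.849 m.
East–west at this latitude: -0.000454° × 111000 × cos 40.288° ≈ -0.000454 × 84671.2 = -38.4407 m.
Combined displacement = (39.849² + 38.4407²)^½ ≈ 55.3682 m.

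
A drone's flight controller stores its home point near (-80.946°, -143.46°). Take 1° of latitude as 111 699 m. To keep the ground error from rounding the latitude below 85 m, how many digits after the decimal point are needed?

3

One degree of latitude covers 111699 m.
Rounding to N decimal places gives at most 0.5 × 10⁻ᴺ degrees of error, i.e. 0.5 × 10⁻ᴺ × 111699 m.
Setting 55849.5 × 10⁻ᴺ ≤ 85 gives 10ᴺ ≥ 657.1, i.e. N ≥ 2.82.
At 2 places the error can reach 558 m, but 3 places keeps it to 55.8 m.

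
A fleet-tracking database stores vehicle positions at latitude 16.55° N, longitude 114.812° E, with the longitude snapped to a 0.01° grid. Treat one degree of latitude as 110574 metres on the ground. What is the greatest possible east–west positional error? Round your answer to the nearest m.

With a 0.01° grid the true value lies within half a step, ±0.01°/2 = ±0.005°, of the stored one.
One degree of longitude at 16.55° is 110574 × cos 16.55° ≈ 110574 × 0.9586 = 105993 m.
So at most 0.005° × 105993 ≈ 529.965 m east–west.

530 m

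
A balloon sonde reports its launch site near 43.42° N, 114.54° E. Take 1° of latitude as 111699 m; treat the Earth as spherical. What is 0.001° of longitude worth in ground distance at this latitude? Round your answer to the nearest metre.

81 metres

One degree of longitude here spans 111699 × cos 43.42° = 111699 × 0.7263 ≈ 81130.9 m; 0.001° of that is 81.1309 m.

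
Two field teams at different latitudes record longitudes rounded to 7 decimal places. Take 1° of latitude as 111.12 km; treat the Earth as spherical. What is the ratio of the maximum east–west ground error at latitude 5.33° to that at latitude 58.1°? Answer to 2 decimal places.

Rounding to 7 decimal places leaves the longitude within ±5e-08° of the true value.
Error at 5.33° = 5e-08° × 111120 × cos 5.33° ≈ 0.005556 × 0.9957 = 0.005532 m.
At 58.1°: 5e-08° × 111120 × cos 58.1° = 5e-08 × 111120 × 0.5284 ≈ 0.002936 m.
Ratio: 0.005532 / 0.002936 = cos 5.33° / cos 58.1° ≈ 1.8842.

1.88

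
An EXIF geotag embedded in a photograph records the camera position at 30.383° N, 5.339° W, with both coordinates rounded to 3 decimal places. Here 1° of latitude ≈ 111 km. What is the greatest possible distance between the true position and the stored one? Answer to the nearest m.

Rounding to 3 decimal places leaves each coordinate within ±0.0005° of the true value.
N–S: 0.0005° × 111000 m/° = 55.5 m.
Longitude error → 0.0005 × 111000 × cos 30.383° = 0.0005 × 111000 × 0.8627 ≈ 47.8778 m.
Combining orthogonally: (55.5² + 47.8778²)^½ ≈ 73.2976 m.

73 m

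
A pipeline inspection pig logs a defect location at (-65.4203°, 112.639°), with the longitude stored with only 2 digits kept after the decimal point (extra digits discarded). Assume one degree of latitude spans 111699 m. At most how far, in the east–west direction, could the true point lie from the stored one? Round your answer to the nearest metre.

465 metres

Truncating at 2 decimal places can drop up to a full unit in the last place, so the longitude may be off by as much as 0.01°.
Parallels shrink by cos φ, so at 65.4203° a degree of longitude is 111699 × 0.4160 ≈ 46462.2 m.
So at most 0.01° × 46462.2 ≈ 464.622 m east–west.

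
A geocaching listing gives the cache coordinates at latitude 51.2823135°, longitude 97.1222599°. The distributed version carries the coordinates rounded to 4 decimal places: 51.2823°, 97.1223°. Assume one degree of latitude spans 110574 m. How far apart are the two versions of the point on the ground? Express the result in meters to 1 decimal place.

3.1 meters

The latitude changed by +0.0000135° and the longitude by -0.0000401°.
N–S: 0.0000135° × 110574 m/° = 1.49275 m.
East–west at this latitude: -0.0000401° × 110574 × cos 51.2823° ≈ -0.0000401 × 69162.2 = -2.77341 m.
Hypotenuse of the two orthogonal shifts: √(1.49275² + 2.77341²) = 3.14962 m.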